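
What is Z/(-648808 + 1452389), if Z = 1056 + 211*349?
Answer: 74695/803581 ≈ 0.092953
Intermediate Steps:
Z = 74695 (Z = 1056 + 73639 = 74695)
Z/(-648808 + 1452389) = 74695/(-648808 + 1452389) = 74695/803581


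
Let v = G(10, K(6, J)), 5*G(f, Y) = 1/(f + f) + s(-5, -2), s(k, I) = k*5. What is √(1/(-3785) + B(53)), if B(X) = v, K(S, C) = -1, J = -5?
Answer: I*√285966591/7570 ≈ 2.2339*I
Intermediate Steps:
s(k, I) = 5*k
G(f, Y) = -5 + 1/(10*f) (G(f, Y) = (1/(f + f) + 5*(-5))/5 = (1/(2*f) - 25)/5 = (-25 + 1/(2*f))/5 = -5 + 1/(10*f))
v = -499/100 (v = -5 + (⅒)/10 = -5 + (⅒)*(⅒) = -5 + 1/100 = -499/100 ≈ -4.9900)
B(X) = -499/100
√(1/(-3785) + B(53)) = √(1/(-3785) - 499/100) = √(-1/3785 - 499/100) = √(-377763/75700) = I*√285966591/7570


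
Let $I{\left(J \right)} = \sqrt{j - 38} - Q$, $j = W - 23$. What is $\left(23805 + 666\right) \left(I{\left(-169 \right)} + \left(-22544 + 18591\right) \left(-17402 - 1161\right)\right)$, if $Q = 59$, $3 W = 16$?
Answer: $1795669255080 + 8157 i \sqrt{501} \approx 1.7957 \cdot 10^{12} + 1.8258 \cdot 10^{5} i$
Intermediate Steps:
$W = \frac{16}{3}$ ($W = \frac{1}{3} \cdot 16 = \frac{16}{3} \approx 5.3333$)
$j = - \frac{53}{3}$ ($j = \frac{16}{3} - 23 = - \frac{53}{3} \approx -17.667$)
$I{\left(J \right)} = -59 + \frac{i \sqrt{501}}{3}$ ($I{\left(J \right)} = \sqrt{- \frac{53}{3} - 38} - 59 = \sqrt{- \frac{167}{3}} - 59 = \frac{i \sqrt{501}}{3} - 59 = -59 + \frac{i \sqrt{501}}{3}$)
$\left(23805 + 666\right) \left(I{\left(-169 \right)} + \left(-22544 + 18591\right) \left(-17402 - 1161\right)\right) = \left(23805 + 666\right) \left(\left(-59 + \frac{i \sqrt{501}}{3}\right) + \left(-22544 + 18591\right) \left(-17402 - 1161\right)\right) = 24471 \left(\left(-59 + \frac{i \sqrt{501}}{3}\right) - -73379539\right) = 24471 \left(\left(-59 + \frac{i \sqrt{501}}{3}\right) + 73379539\right) = 24471 \left(73379480 + \frac{i \sqrt{501}}{3}\right) = 1795669255080 + 8157 i \sqrt{501}$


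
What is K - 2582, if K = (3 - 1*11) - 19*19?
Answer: -2951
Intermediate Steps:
K = -369 (K = (3 - 11) - 361 = -8 - 361 = -369)
K - 2582 = -369 - 2582 = -2951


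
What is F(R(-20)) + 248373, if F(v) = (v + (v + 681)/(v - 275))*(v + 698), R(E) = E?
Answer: 68821677/295 ≈ 2.3329e+5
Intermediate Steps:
F(v) = (698 + v)*(v + (681 + v)/(-275 + v)) (F(v) = (v + (681 + v)/(-275 + v))*(698 + v) = (698 + v)*(v + (681 + v)/(-275 + v)))
F(R(-20)) + 248373 = (475338 + (-20)³ - 190571*(-20) + 424*(-20)²)/(-275 - 20) + 248373 = (475338 - 8000 + 3811420 + 424*400)/(-295) + 248373 = -(475338 - 8000 + 3811420 + 169600)/295 + 248373 = -1/295*4448358 + 248373 = -4448358/295 + 248373 = 68821677/295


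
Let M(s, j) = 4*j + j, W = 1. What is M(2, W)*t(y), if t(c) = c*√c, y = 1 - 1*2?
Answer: -5*I ≈ -5.0*I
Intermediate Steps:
y = -1 (y = 1 - 2 = -1)
M(s, j) = 5*j
t(c) = c^(3/2)
M(2, W)*t(y) = (5*1)*(-1)^(3/2) = 5*(-I) = -5*I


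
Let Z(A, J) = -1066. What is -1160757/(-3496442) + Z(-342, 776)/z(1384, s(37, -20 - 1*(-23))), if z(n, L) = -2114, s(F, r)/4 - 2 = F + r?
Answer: 3090523735/3695739194 ≈ 0.83624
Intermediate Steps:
s(F, r) = 8 + 4*F + 4*r (s(F, r) = 8 + 4*(F + r) = 8 + (4*F + 4*r) = 8 + 4*F + 4*r)
-1160757/(-3496442) + Z(-342, 776)/z(1384, s(37, -20 - 1*(-23))) = -1160757/(-3496442) - 1066/(-2114) = -1160757*(-1/3496442) - 1066*(-1/2114) = 1160757/3496442 + 533/1057 = 3090523735/3695739194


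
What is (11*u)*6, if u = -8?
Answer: -528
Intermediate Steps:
(11*u)*6 = (11*(-8))*6 = -88*6 = -528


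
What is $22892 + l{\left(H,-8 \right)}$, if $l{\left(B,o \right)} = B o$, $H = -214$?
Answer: $24604$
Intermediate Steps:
$22892 + l{\left(H,-8 \right)} = 22892 - -1712 = 22892 + 1712 = 24604$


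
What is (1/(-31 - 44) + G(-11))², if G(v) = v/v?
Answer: 5476/5625 ≈ 0.97351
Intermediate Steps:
G(v) = 1
(1/(-31 - 44) + G(-11))² = (1/(-31 - 44) + 1)² = (1/(-75) + 1)² = (-1/75 + 1)² = (74/75)² = 5476/5625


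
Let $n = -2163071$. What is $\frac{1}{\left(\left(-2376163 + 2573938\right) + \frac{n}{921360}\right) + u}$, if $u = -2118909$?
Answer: $- \frac{921360}{1770058185311} \approx -5.2053 \cdot 10^{-7}$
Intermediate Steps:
$\frac{1}{\left(\left(-2376163 + 2573938\right) + \frac{n}{921360}\right) + u} = \frac{1}{\left(\left(-2376163 + 2573938\right) - \frac{2163071}{921360}\right) - 2118909} = \frac{1}{\left(197775 - \frac{2163071}{921360}\right) - 2118909} = \frac{1}{\frac{182219810929}{921360} - 2118909} = \frac{1}{- \frac{1770058185311}{921360}} = - \frac{921360}{1770058185311}$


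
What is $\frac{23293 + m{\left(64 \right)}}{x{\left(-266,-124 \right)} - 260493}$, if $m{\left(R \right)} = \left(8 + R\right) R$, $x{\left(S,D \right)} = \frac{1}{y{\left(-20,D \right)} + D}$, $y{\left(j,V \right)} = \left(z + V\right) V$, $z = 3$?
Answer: $- \frac{415166880}{3876135839} \approx -0.10711$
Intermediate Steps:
$y{\left(j,V \right)} = V \left(3 + V\right)$ ($y{\left(j,V \right)} = \left(3 + V\right) V = V \left(3 + V\right)$)
$x{\left(S,D \right)} = \frac{1}{D + D \left(3 + D\right)}$ ($x{\left(S,D \right)} = \frac{1}{D \left(3 + D\right) + D} = \frac{1}{D + D \left(3 + D\right)}$)
$m{\left(R \right)} = R \left(8 + R\right)$
$\frac{23293 + m{\left(64 \right)}}{x{\left(-266,-124 \right)} - 260493} = \frac{23293 + 64 \left(8 + 64\right)}{\frac{1}{\left(-124\right) \left(4 - 124\right)} - 260493} = \frac{23293 + 64 \cdot 72}{- \frac{1}{124 \left(-120\right)} - 260493} = \frac{23293 + 4608}{\left(- \frac{1}{124}\right) \left(- \frac{1}{120}\right) - 260493} = \frac{27901}{\frac{1}{14880} - 260493} = \frac{27901}{- \frac{3876135839}{14880}} = 27901 \left(- \frac{14880}{3876135839}\right) = - \frac{415166880}{3876135839}$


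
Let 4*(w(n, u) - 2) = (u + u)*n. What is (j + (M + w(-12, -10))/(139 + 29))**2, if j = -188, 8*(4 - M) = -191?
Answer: 63480314209/1806336 ≈ 35143.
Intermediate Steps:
M = 223/8 (M = 4 - 1/8*(-191) = 4 + 191/8 = 223/8 ≈ 27.875)
w(n, u) = 2 + n*u/2 (w(n, u) = 2 + ((u + u)*n)/4 = 2 + ((2*u)*n)/4 = 2 + (2*n*u)/4 = 2 + n*u/2)
(j + (M + w(-12, -10))/(139 + 29))**2 = (-188 + (223/8 + (2 + (1/2)*(-12)*(-10)))/(139 + 29))**2 = (-188 + (223/8 + (2 + 60))/168)**2 = (-188 + (223/8 + 62)*(1/168))**2 = (-188 + (719/8)*(1/168))**2 = (-188 + 719/1344)**2 = (-251953/1344)**2 = 63480314209/1806336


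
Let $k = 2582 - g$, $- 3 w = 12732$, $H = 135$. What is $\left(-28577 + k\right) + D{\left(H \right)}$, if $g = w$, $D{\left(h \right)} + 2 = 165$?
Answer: $-21588$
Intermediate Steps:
$w = -4244$ ($w = \left(- \frac{1}{3}\right) 12732 = -4244$)
$D{\left(h \right)} = 163$ ($D{\left(h \right)} = -2 + 165 = 163$)
$g = -4244$
$k = 6826$ ($k = 2582 - -4244 = 2582 + 4244 = 6826$)
$\left(-28577 + k\right) + D{\left(H \right)} = \left(-28577 + 6826\right) + 163 = -21751 + 163 = -21588$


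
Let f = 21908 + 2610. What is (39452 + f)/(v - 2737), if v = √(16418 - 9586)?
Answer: -25012270/1069191 - 255880*√427/7484337 ≈ -24.100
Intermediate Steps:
f = 24518
v = 4*√427 (v = √6832 = 4*√427 ≈ 82.656)
(39452 + f)/(v - 2737) = (39452 + 24518)/(4*√427 - 2737) = 63970/(-2737 + 4*√427)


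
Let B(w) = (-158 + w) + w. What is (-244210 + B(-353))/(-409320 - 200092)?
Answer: 122537/304706 ≈ 0.40215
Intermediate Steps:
B(w) = -158 + 2*w
(-244210 + B(-353))/(-409320 - 200092) = (-244210 + (-158 + 2*(-353)))/(-409320 - 200092) = (-244210 + (-158 - 706))/(-609412) = (-244210 - 864)*(-1/609412) = -245074*(-1/609412) = 122537/304706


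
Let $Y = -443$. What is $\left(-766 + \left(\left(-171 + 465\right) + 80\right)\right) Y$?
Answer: $173656$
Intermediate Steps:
$\left(-766 + \left(\left(-171 + 465\right) + 80\right)\right) Y = \left(-766 + \left(\left(-171 + 465\right) + 80\right)\right) \left(-443\right) = \left(-766 + \left(294 + 80\right)\right) \left(-443\right) = \left(-766 + 374\right) \left(-443\right) = \left(-392\right) \left(-443\right) = 173656$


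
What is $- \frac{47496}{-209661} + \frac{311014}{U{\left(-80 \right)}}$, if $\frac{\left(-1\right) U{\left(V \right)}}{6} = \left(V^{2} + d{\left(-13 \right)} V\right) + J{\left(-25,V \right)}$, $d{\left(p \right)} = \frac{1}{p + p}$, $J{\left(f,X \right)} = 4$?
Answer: $- \frac{12484263035}{1587553092} \approx -7.8638$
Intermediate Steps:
$d{\left(p \right)} = \frac{1}{2 p}$
$U{\left(V \right)} = -24 - 6 V^{2} + \frac{3 V}{13}$ ($U{\left(V \right)} = - 6 \left(\left(V^{2} + \frac{1}{2 \left(-13\right)} V\right) + 4\right) = - 6 \left(\left(V^{2} + \frac{1}{2} \left(- \frac{1}{13}\right) V\right) + 4\right) = - 6 \left(\left(V^{2} - \frac{V}{26}\right) + 4\right) = - 6 \left(4 + V^{2} - \frac{V}{26}\right) = -24 - 6 V^{2} + \frac{3 V}{13}$)
$- \frac{47496}{-209661} + \frac{311014}{U{\left(-80 \right)}} = - \frac{47496}{-209661} + \frac{311014}{-24 - 6 \left(-80\right)^{2} + \frac{3}{13} \left(-80\right)} = \left(-47496\right) \left(- \frac{1}{209661}\right) + \frac{311014}{-24 - 38400 - \frac{240}{13}} = \frac{15832}{69887} + \frac{311014}{-24 - 38400 - \frac{240}{13}} = \frac{15832}{69887} + \frac{311014}{- \frac{499752}{13}} = \frac{15832}{69887} + 311014 \left(- \frac{13}{499752}\right) = \frac{15832}{69887} - \frac{183781}{22716} = - \frac{12484263035}{1587553092}$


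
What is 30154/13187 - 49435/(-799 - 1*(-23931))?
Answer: 45622983/305041684 ≈ 0.14956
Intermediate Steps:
30154/13187 - 49435/(-799 - 1*(-23931)) = 30154*(1/13187) - 49435/(-799 + 23931) = 30154/13187 - 49435/23132 = 45622983/305041684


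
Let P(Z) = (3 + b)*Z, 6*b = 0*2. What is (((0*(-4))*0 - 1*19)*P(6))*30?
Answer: -10260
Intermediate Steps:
b = 0 (b = (0*2)/6 = (⅙)*0 = 0)
P(Z) = 3*Z (P(Z) = (3 + 0)*Z = 3*Z)
(((0*(-4))*0 - 1*19)*P(6))*30 = (((0*(-4))*0 - 1*19)*(3*6))*30 = ((0*0 - 19)*18)*30 = ((0 - 19)*18)*30 = -19*18*30 = -342*30 = -10260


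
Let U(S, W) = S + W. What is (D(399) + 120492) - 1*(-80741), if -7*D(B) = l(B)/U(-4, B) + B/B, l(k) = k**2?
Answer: 556249649/2765 ≈ 2.0118e+5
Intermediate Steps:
D(B) = -1/7 - B**2/(7*(-4 + B)) (D(B) = -(B**2/(-4 + B) + B/B)/7 = -(B**2/(-4 + B) + 1)/7 = -(1 + B**2/(-4 + B))/7 = -1/7 - B**2/(7*(-4 + B)))
(D(399) + 120492) - 1*(-80741) = ((4 - 1*399 - 1*399**2)/(7*(-4 + 399)) + 120492) - 1*(-80741) = ((1/7)*(4 - 399 - 1*159201)/395 + 120492) + 80741 = ((1/7)*(1/395)*(4 - 399 - 159201) + 120492) + 80741 = ((1/7)*(1/395)*(-159596) + 120492) + 80741 = (-159596/2765 + 120492) + 80741 = 333000784/2765 + 80741 = 556249649/2765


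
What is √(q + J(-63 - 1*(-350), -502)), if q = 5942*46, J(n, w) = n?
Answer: √273619 ≈ 523.09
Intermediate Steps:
q = 273332
√(q + J(-63 - 1*(-350), -502)) = √(273332 + (-63 - 1*(-350))) = √(273332 + (-63 + 350)) = √(273332 + 287) = √273619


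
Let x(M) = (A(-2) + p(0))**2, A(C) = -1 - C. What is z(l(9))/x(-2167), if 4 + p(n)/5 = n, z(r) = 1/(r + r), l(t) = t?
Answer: 1/6498 ≈ 0.00015389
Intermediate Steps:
z(r) = 1/(2*r)
p(n) = -20 + 5*n
x(M) = 361 (x(M) = ((-1 - 1*(-2)) + (-20 + 5*0))**2 = ((-1 + 2) + (-20 + 0))**2 = (1 - 20)**2 = (-19)**2 = 361)
z(l(9))/x(-2167) = ((1/2)/9)/361 = ((1/2)*(1/9))*(1/361) = (1/18)*(1/361) = 1/6498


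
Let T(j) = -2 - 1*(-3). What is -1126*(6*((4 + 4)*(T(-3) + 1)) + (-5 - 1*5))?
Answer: -96836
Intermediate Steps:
T(j) = 1 (T(j) = -2 + 3 = 1)
-1126*(6*((4 + 4)*(T(-3) + 1)) + (-5 - 1*5)) = -1126*(6*((4 + 4)*(1 + 1)) + (-5 - 1*5)) = -1126*(6*(8*2) + (-5 - 5)) = -1126*(6*16 - 10) = -1126*(96 - 10) = -1126*86 = -96836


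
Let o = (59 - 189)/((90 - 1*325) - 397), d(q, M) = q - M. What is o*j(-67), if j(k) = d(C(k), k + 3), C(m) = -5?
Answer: 3835/316 ≈ 12.136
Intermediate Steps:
j(k) = -8 - k (j(k) = -5 - (k + 3) = -5 - (3 + k) = -5 + (-3 - k) = -8 - k)
o = 65/316 (o = -130/((90 - 325) - 397) = -130/(-235 - 397) = -130/(-632) = -130*(-1/632) = 65/316 ≈ 0.20570)
o*j(-67) = 65*(-8 - 1*(-67))/316 = 65*(-8 + 67)/316 = (65/316)*59 = 3835/316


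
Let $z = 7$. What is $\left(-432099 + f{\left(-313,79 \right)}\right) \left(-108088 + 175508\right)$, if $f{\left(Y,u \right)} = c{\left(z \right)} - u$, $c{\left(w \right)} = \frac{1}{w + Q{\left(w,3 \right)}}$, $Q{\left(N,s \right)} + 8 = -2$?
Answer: $- \frac{87412389700}{3} \approx -2.9137 \cdot 10^{10}$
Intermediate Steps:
$Q{\left(N,s \right)} = -10$ ($Q{\left(N,s \right)} = -8 - 2 = -10$)
$c{\left(w \right)} = \frac{1}{-10 + w}$ ($c{\left(w \right)} = \frac{1}{w - 10} = \frac{1}{-10 + w}$)
$f{\left(Y,u \right)} = - \frac{1}{3} - u$ ($f{\left(Y,u \right)} = \frac{1}{-10 + 7} - u = \frac{1}{-3} - u = - \frac{1}{3} - u$)
$\left(-432099 + f{\left(-313,79 \right)}\right) \left(-108088 + 175508\right) = \left(-432099 - \frac{238}{3}\right) \left(-108088 + 175508\right) = \left(-432099 - \frac{238}{3}\right) 67420 = \left(- \frac{1296535}{3}\right) 67420 = - \frac{87412389700}{3}$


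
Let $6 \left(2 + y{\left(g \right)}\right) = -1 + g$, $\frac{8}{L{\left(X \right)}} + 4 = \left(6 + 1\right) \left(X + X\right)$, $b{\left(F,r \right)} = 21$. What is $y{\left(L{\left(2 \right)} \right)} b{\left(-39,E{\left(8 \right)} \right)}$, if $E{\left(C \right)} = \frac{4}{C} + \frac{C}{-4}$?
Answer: $- \frac{133}{3} \approx -44.333$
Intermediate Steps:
$E{\left(C \right)} = \frac{4}{C} - \frac{C}{4}$ ($E{\left(C \right)} = \frac{4}{C} + C \left(- \frac{1}{4}\right) = \frac{4}{C} - \frac{C}{4}$)
$L{\left(X \right)} = \frac{8}{-4 + 14 X}$ ($L{\left(X \right)} = \frac{8}{-4 + \left(6 + 1\right) \left(X + X\right)} = \frac{8}{-4 + 7 \cdot 2 X} = \frac{8}{-4 + 14 X}$)
$y{\left(g \right)} = - \frac{13}{6} + \frac{g}{6}$ ($y{\left(g \right)} = -2 + \frac{-1 + g}{6} = -2 + \left(- \frac{1}{6} + \frac{g}{6}\right) = - \frac{13}{6} + \frac{g}{6}$)
$y{\left(L{\left(2 \right)} \right)} b{\left(-39,E{\left(8 \right)} \right)} = \left(- \frac{13}{6} + \frac{4 \frac{1}{-2 + 7 \cdot 2}}{6}\right) 21 = \left(- \frac{13}{6} + \frac{4 \frac{1}{-2 + 14}}{6}\right) 21 = \left(- \frac{13}{6} + \frac{4 \cdot \frac{1}{12}}{6}\right) 21 = \left(- \frac{13}{6} + \frac{1}{6} \cdot \frac{1}{3}\right) 21 = \left(- \frac{13}{6} + \frac{1}{18}\right) 21 = \left(- \frac{19}{9}\right) 21 = - \frac{133}{3}$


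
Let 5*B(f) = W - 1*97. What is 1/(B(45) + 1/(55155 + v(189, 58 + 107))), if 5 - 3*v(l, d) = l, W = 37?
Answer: -165281/1983369 ≈ -0.083333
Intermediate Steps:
v(l, d) = 5/3 - l/3
B(f) = -12 (B(f) = (37 - 1*97)/5 = (37 - 97)/5 = (⅕)*(-60) = -12)
1/(B(45) + 1/(55155 + v(189, 58 + 107))) = 1/(-12 + 1/(55155 + (5/3 - ⅓*189))) = 1/(-12 + 1/(55155 + (5/3 - 63))) = 1/(-12 + 1/(55155 - 184/3)) = 1/(-12 + 1/(165281/3)) = 1/(-12 + 3/165281) = 1/(-1983369/165281) = -165281/1983369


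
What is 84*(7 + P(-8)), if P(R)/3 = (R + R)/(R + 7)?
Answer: 4620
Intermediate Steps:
P(R) = 6*R/(7 + R) (P(R) = 3*((R + R)/(R + 7)) = 3*((2*R)/(7 + R)) = 3*(2*R/(7 + R)) = 6*R/(7 + R))
84*(7 + P(-8)) = 84*(7 + 6*(-8)/(7 - 8)) = 84*(7 + 6*(-8)/(-1)) = 84*(7 + 6*(-8)*(-1)) = 84*(7 + 48) = 84*55 = 4620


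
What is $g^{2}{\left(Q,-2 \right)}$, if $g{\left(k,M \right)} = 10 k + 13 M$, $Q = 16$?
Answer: $17956$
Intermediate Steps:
$g^{2}{\left(Q,-2 \right)} = \left(10 \cdot 16 + 13 \left(-2\right)\right)^{2} = \left(160 - 26\right)^{2} = 134^{2} = 17956$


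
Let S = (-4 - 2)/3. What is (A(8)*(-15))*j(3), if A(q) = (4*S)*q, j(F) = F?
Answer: 2880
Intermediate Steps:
S = -2 (S = -6*⅓ = -2)
A(q) = -8*q (A(q) = (4*(-2))*q = -8*q)
(A(8)*(-15))*j(3) = (-8*8*(-15))*3 = -64*(-15)*3 = 960*3 = 2880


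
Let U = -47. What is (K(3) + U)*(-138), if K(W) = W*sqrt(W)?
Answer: 6486 - 414*sqrt(3) ≈ 5768.9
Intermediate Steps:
K(W) = W**(3/2)
(K(3) + U)*(-138) = (3**(3/2) - 47)*(-138) = (3*sqrt(3) - 47)*(-138) = (-47 + 3*sqrt(3))*(-138) = 6486 - 414*sqrt(3)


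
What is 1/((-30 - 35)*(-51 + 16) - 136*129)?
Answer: -1/15269 ≈ -6.5492e-5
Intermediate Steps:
1/((-30 - 35)*(-51 + 16) - 136*129) = 1/(-65*(-35) - 17544) = 1/(2275 - 17544) = 1/(-15269) = -1/15269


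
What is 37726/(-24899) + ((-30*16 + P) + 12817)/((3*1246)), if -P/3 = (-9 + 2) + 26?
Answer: 11767138/6648033 ≈ 1.7700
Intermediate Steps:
P = -57 (P = -3*((-9 + 2) + 26) = -3*(-7 + 26) = -3*19 = -57)
37726/(-24899) + ((-30*16 + P) + 12817)/((3*1246)) = 37726/(-24899) + ((-30*16 - 57) + 12817)/((3*1246)) = 37726*(-1/24899) + ((-480 - 57) + 12817)/3738 = -37726/24899 + (-537 + 12817)*(1/3738) = -37726/24899 + 12280*(1/3738) = -37726/24899 + 6140/1869 = 11767138/6648033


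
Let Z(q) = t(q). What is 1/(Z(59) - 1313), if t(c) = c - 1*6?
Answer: -1/1260 ≈ -0.00079365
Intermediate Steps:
t(c) = -6 + c (t(c) = c - 6 = -6 + c)
Z(q) = -6 + q
1/(Z(59) - 1313) = 1/((-6 + 59) - 1313) = 1/(53 - 1313) = 1/(-1260) = -1/1260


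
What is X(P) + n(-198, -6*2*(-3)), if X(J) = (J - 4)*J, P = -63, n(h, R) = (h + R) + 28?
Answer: 4087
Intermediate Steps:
n(h, R) = 28 + R + h (n(h, R) = (R + h) + 28 = 28 + R + h)
X(J) = J*(-4 + J) (X(J) = (-4 + J)*J = J*(-4 + J))
X(P) + n(-198, -6*2*(-3)) = -63*(-4 - 63) + (28 - 6*2*(-3) - 198) = -63*(-67) + (28 - 12*(-3) - 198) = 4221 + (28 + 36 - 198) = 4221 - 134 = 4087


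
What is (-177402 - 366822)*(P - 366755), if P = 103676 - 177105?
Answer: 239558697216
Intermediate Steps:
P = -73429
(-177402 - 366822)*(P - 366755) = (-177402 - 366822)*(-73429 - 366755) = -544224*(-440184) = 239558697216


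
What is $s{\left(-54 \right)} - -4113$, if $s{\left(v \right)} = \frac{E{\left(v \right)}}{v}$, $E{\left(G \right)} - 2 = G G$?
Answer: $\frac{109592}{27} \approx 4059.0$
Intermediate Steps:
$E{\left(G \right)} = 2 + G^{2}$ ($E{\left(G \right)} = 2 + G G = 2 + G^{2}$)
$s{\left(v \right)} = \frac{2 + v^{2}}{v}$
$s{\left(-54 \right)} - -4113 = \left(-54 + \frac{2}{-54}\right) - -4113 = \left(-54 + 2 \left(- \frac{1}{54}\right)\right) + 4113 = \left(-54 - \frac{1}{27}\right) + 4113 = - \frac{1459}{27} + 4113 = \frac{109592}{27}$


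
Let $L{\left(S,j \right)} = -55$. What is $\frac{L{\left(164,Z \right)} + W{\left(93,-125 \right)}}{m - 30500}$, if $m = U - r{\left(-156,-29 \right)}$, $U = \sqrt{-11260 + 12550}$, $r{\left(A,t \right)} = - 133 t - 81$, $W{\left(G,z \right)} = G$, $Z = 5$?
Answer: $- \frac{651244}{587421443} - \frac{19 \sqrt{1290}}{587421443} \approx -0.0011098$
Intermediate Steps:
$r{\left(A,t \right)} = -81 - 133 t$
$U = \sqrt{1290} \approx 35.917$
$m = -3776 + \sqrt{1290}$ ($m = \sqrt{1290} - \left(-81 - -3857\right) = \sqrt{1290} - \left(-81 + 3857\right) = \sqrt{1290} - 3776 = -3776 + \sqrt{1290} \approx -3740.1$)
$\frac{L{\left(164,Z \right)} + W{\left(93,-125 \right)}}{m - 30500} = \frac{-55 + 93}{\left(-3776 + \sqrt{1290}\right) - 30500} = \frac{38}{-34276 + \sqrt{1290}}$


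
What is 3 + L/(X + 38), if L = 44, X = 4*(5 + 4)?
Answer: 133/37 ≈ 3.5946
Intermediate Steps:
X = 36 (X = 4*9 = 36)
3 + L/(X + 38) = 3 + 44/(36 + 38) = 3 + 44/74 = 3 + (1/74)*44 = 3 + 22/37 = 133/37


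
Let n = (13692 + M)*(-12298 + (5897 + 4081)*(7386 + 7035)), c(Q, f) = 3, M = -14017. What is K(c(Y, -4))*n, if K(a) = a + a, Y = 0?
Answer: -280566858000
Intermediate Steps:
K(a) = 2*a
n = -46761143000 (n = (13692 - 14017)*(-12298 + (5897 + 4081)*(7386 + 7035)) = -325*(-12298 + 9978*14421) = -325*(-12298 + 143892738) = -325*143880440 = -46761143000)
K(c(Y, -4))*n = (2*3)*(-46761143000) = 6*(-46761143000) = -280566858000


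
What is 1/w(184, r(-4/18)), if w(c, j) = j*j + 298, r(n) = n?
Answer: 81/24142 ≈ 0.0033551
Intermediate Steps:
w(c, j) = 298 + j**2 (w(c, j) = j**2 + 298 = 298 + j**2)
1/w(184, r(-4/18)) = 1/(298 + (-4/18)**2) = 1/(298 + (-4*1/18)**2) = 1/(298 + (-2/9)**2) = 1/(298 + 4/81) = 1/(24142/81) = 81/24142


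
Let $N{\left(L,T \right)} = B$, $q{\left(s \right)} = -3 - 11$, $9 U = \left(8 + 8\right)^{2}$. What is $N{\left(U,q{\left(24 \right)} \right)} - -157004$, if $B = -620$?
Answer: $156384$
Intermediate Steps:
$U = \frac{256}{9}$ ($U = \frac{\left(8 + 8\right)^{2}}{9} = \frac{16^{2}}{9} = \frac{1}{9} \cdot 256 = \frac{256}{9} \approx 28.444$)
$q{\left(s \right)} = -14$
$N{\left(L,T \right)} = -620$
$N{\left(U,q{\left(24 \right)} \right)} - -157004 = -620 - -157004 = -620 + 157004 = 156384$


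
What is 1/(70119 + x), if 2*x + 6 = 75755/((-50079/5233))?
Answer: 100158/6626252413 ≈ 1.5115e-5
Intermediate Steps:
x = -396726389/100158 (x = -3 + (75755/((-50079/5233)))/2 = -3 + (75755/((-50079*1/5233)))/2 = -3 + (75755/(-50079/5233))/2 = -3 + (75755*(-5233/50079))/2 = -3 + (½)*(-396425915/50079) = -3 - 396425915/100158 = -396726389/100158 ≈ -3961.0)
1/(70119 + x) = 1/(70119 - 396726389/100158) = 1/(6626252413/100158) = 100158/6626252413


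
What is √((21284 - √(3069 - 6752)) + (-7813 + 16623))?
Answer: √(30094 - I*√3683) ≈ 173.48 - 0.175*I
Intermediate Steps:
√((21284 - √(3069 - 6752)) + (-7813 + 16623)) = √((21284 - √(-3683)) + 8810) = √((21284 - I*√3683) + 8810) = √(30094 - I*√3683)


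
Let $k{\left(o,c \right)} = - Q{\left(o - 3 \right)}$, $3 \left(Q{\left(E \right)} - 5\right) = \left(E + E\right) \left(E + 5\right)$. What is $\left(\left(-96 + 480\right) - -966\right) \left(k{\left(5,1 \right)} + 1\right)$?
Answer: $-18000$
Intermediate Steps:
$Q{\left(E \right)} = 5 + \frac{2 E \left(5 + E\right)}{3}$ ($Q{\left(E \right)} = 5 + \frac{\left(E + E\right) \left(E + 5\right)}{3} = 5 + \frac{2 E \left(5 + E\right)}{3}$)
$k{\left(o,c \right)} = 5 - \frac{10 o}{3} - \frac{2 \left(-3 + o\right)^{2}}{3}$ ($k{\left(o,c \right)} = - (5 + \frac{2 \left(o - 3\right)^{2}}{3} + \frac{10 \left(o - 3\right)}{3}) = - (5 + \frac{2 \left(-3 + o\right)^{2}}{3} + \frac{10 \left(-3 + o\right)}{3}) = - (5 + \frac{2 \left(-3 + o\right)^{2}}{3} + \left(-10 + \frac{10 o}{3}\right)) = - (-5 + \frac{2 \left(-3 + o\right)^{2}}{3} + \frac{10 o}{3}) = 5 - \frac{10 o}{3} - \frac{2 \left(-3 + o\right)^{2}}{3}$)
$\left(\left(-96 + 480\right) - -966\right) \left(k{\left(5,1 \right)} + 1\right) = \left(\left(-96 + 480\right) - -966\right) \left(\left(-1 - \frac{2 \cdot 5^{2}}{3} + \frac{2}{3} \cdot 5\right) + 1\right) = \left(384 + 966\right) \left(\left(-1 - \frac{50}{3} + \frac{10}{3}\right) + 1\right) = 1350 \left(\left(-1 - \frac{50}{3} + \frac{10}{3}\right) + 1\right) = 1350 \left(- \frac{43}{3} + 1\right) = 1350 \left(- \frac{40}{3}\right) = -18000$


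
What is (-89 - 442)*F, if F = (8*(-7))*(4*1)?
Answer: 118944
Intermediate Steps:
F = -224 (F = -56*4 = -224)
(-89 - 442)*F = (-89 - 442)*(-224) = -531*(-224) = 118944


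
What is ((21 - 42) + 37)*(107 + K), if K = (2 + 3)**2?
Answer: 2112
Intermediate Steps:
K = 25 (K = 5**2 = 25)
((21 - 42) + 37)*(107 + K) = ((21 - 42) + 37)*(107 + 25) = (-21 + 37)*132 = 16*132 = 2112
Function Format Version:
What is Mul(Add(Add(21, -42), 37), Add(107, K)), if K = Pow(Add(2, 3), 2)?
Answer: 2112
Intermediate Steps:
K = 25 (K = Pow(5, 2) = 25)
Mul(Add(Add(21, -42), 37), Add(107, K)) = Mul(Add(Add(21, -42), 37), Add(107, 25)) = Mul(Add(-21, 37), 132) = Mul(16, 132) = 2112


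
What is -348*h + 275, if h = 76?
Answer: -26173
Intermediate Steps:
-348*h + 275 = -348*76 + 275 = -26448 + 275 = -26173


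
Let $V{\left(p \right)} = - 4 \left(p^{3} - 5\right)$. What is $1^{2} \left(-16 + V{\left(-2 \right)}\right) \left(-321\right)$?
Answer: $-11556$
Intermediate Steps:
$V{\left(p \right)} = 20 - 4 p^{3}$ ($V{\left(p \right)} = - 4 \left(-5 + p^{3}\right) = 20 - 4 p^{3}$)
$1^{2} \left(-16 + V{\left(-2 \right)}\right) \left(-321\right) = 1^{2} \left(-16 - \left(-20 + 4 \left(-2\right)^{3}\right)\right) \left(-321\right) = 1 \left(-16 + \left(20 - -32\right)\right) \left(-321\right) = 1 \left(-16 + \left(20 + 32\right)\right) \left(-321\right) = 1 \left(-16 + 52\right) \left(-321\right) = 1 \cdot 36 \left(-321\right) = 36 \left(-321\right) = -11556$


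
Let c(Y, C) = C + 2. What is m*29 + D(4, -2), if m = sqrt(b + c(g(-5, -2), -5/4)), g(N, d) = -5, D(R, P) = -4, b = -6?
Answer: -4 + 29*I*sqrt(21)/2 ≈ -4.0 + 66.447*I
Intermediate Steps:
c(Y, C) = 2 + C
m = I*sqrt(21)/2 (m = sqrt(-6 + (2 - 5/4)) = sqrt(-6 + 3/4) = sqrt(-21/4) = I*sqrt(21)/2 ≈ 2.2913*I)
m*29 + D(4, -2) = (I*sqrt(21)/2)*29 - 4 = 29*I*sqrt(21)/2 - 4 = -4 + 29*I*sqrt(21)/2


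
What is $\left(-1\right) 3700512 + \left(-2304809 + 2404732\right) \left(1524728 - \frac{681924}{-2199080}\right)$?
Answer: $\frac{83758408632623603}{549770} \approx 1.5235 \cdot 10^{11}$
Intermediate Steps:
$\left(-1\right) 3700512 + \left(-2304809 + 2404732\right) \left(1524728 - \frac{681924}{-2199080}\right) = -3700512 + 99923 \left(1524728 - - \frac{170481}{549770}\right) = -3700512 + 99923 \left(1524728 + \frac{170481}{549770}\right) = -3700512 + 99923 \cdot \frac{838249883041}{549770} = -3700512 + \frac{83760443063105843}{549770} = \frac{83758408632623603}{549770}$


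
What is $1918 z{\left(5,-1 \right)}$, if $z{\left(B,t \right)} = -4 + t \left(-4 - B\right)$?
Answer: $9590$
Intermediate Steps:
$1918 z{\left(5,-1 \right)} = 1918 \left(-4 - -4 - 5 \left(-1\right)\right) = 1918 \left(-4 + 4 + 5\right) = 1918 \cdot 5 = 9590$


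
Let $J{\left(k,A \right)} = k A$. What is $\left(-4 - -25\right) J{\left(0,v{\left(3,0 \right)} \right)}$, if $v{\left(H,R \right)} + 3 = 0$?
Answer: $0$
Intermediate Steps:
$v{\left(H,R \right)} = -3$ ($v{\left(H,R \right)} = -3 + 0 = -3$)
$J{\left(k,A \right)} = A k$
$\left(-4 - -25\right) J{\left(0,v{\left(3,0 \right)} \right)} = \left(-4 - -25\right) \left(\left(-3\right) 0\right) = \left(-4 + 25\right) 0 = 21 \cdot 0 = 0$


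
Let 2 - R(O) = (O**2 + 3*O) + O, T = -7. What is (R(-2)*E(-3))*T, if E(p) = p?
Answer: 126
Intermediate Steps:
R(O) = 2 - O**2 - 4*O (R(O) = 2 - ((O**2 + 3*O) + O) = 2 - (O**2 + 4*O) = 2 + (-O**2 - 4*O) = 2 - O**2 - 4*O)
(R(-2)*E(-3))*T = ((2 - 1*(-2)**2 - 4*(-2))*(-3))*(-7) = ((2 - 1*4 + 8)*(-3))*(-7) = ((2 - 4 + 8)*(-3))*(-7) = (6*(-3))*(-7) = -18*(-7) = 126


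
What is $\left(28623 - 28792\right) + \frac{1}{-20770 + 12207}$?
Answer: $- \frac{1447148}{8563} \approx -169.0$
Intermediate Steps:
$\left(28623 - 28792\right) + \frac{1}{-20770 + 12207} = -169 + \frac{1}{-8563} = -169 - \frac{1}{8563} = - \frac{1447148}{8563}$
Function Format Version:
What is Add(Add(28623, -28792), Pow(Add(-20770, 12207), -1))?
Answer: Rational(-1447148, 8563) ≈ -169.00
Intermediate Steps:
Add(Add(28623, -28792), Pow(Add(-20770, 12207), -1)) = Add(-169, Pow(-8563, -1)) = Add(-169, Rational(-1, 8563)) = Rational(-1447148, 8563)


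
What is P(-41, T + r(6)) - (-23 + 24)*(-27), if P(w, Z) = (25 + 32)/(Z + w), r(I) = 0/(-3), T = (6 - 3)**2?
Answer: 807/32 ≈ 25.219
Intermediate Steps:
T = 9 (T = 3**2 = 9)
r(I) = 0 (r(I) = 0*(-1/3) = 0)
P(w, Z) = 57/(Z + w)
P(-41, T + r(6)) - (-23 + 24)*(-27) = 57/((9 + 0) - 41) - (-23 + 24)*(-27) = 57/(9 - 41) - (-27) = 57/(-32) - 1*(-27) = 57*(-1/32) + 27 = -57/32 + 27 = 807/32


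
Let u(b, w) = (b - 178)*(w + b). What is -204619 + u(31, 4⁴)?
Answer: -246808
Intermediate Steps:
u(b, w) = (-178 + b)*(b + w)
-204619 + u(31, 4⁴) = -204619 + (31² - 178*31 - 178*4⁴ + 31*4⁴) = -204619 + (961 - 5518 - 178*256 + 31*256) = -204619 + (961 - 5518 - 45568 + 7936) = -204619 - 42189 = -246808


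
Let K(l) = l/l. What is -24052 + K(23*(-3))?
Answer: -24051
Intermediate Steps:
K(l) = 1
-24052 + K(23*(-3)) = -24052 + 1 = -24051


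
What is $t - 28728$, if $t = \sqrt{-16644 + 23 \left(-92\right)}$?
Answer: $-28728 + 2 i \sqrt{4690} \approx -28728.0 + 136.97 i$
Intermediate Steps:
$t = 2 i \sqrt{4690}$ ($t = \sqrt{-16644 - 2116} = \sqrt{-18760} = 2 i \sqrt{4690} \approx 136.97 i$)
$t - 28728 = 2 i \sqrt{4690} - 28728 = -28728 + 2 i \sqrt{4690}$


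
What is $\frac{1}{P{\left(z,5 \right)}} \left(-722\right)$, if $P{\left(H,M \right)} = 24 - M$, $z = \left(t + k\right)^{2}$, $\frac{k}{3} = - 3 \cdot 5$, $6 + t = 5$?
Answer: $-38$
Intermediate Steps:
$t = -1$ ($t = -6 + 5 = -1$)
$k = -45$ ($k = 3 \left(- 3 \cdot 5\right) = 3 \left(\left(-1\right) 15\right) = 3 \left(-15\right) = -45$)
$z = 2116$ ($z = \left(-1 - 45\right)^{2} = \left(-46\right)^{2} = 2116$)
$\frac{1}{P{\left(z,5 \right)}} \left(-722\right) = \frac{1}{24 - 5} \left(-722\right) = \frac{1}{19} \left(-722\right) = -38$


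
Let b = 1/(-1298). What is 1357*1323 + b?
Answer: 2330313677/1298 ≈ 1.7953e+6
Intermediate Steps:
b = -1/1298 ≈ -0.00077042
1357*1323 + b = 1357*1323 - 1/1298 = 1795311 - 1/1298 = 2330313677/1298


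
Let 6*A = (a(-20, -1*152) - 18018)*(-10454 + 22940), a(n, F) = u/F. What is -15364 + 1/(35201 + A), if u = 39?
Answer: -87483233986324/5694040223 ≈ -15364.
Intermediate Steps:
a(n, F) = 39/F
A = -5699390775/152 (A = ((39/((-1*152)) - 18018)*(-10454 + 22940))/6 = ((39/(-152) - 18018)*12486)/6 = ((39*(-1/152) - 18018)*12486)/6 = ((-39/152 - 18018)*12486)/6 = (-2738775/152*12486)/6 = (⅙)*(-17098172325/76) = -5699390775/152 ≈ -3.7496e+7)
-15364 + 1/(35201 + A) = -15364 + 1/(35201 - 5699390775/152) = -15364 + 1/(-5694040223/152) = -15364 - 152/5694040223 = -87483233986324/5694040223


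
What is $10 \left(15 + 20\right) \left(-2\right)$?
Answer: $-700$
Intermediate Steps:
$10 \left(15 + 20\right) \left(-2\right) = 10 \cdot 35 \left(-2\right) = 350 \left(-2\right) = -700$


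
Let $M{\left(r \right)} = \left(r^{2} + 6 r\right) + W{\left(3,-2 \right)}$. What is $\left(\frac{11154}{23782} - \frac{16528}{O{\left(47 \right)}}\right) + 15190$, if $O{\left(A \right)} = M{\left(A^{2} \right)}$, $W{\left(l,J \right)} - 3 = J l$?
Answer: $\frac{20086578633309}{1322314873} \approx 15190.0$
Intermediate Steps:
$W{\left(l,J \right)} = 3 + J l$
$M{\left(r \right)} = -3 + r^{2} + 6 r$ ($M{\left(r \right)} = \left(r^{2} + 6 r\right) + \left(3 - 6\right) = \left(r^{2} + 6 r\right) - 3 = -3 + r^{2} + 6 r$)
$O{\left(A \right)} = -3 + A^{4} + 6 A^{2}$ ($O{\left(A \right)} = -3 + \left(A^{2}\right)^{2} + 6 A^{2} = -3 + A^{4} + 6 A^{2}$)
$\left(\frac{11154}{23782} - \frac{16528}{O{\left(47 \right)}}\right) + 15190 = \left(\frac{11154}{23782} - \frac{16528}{-3 + 47^{4} + 6 \cdot 47^{2}}\right) + 15190 = \left(11154 \cdot \frac{1}{23782} - \frac{16528}{-3 + 4879681 + 6 \cdot 2209}\right) + 15190 = \left(\frac{507}{1081} - \frac{16528}{-3 + 4879681 + 13254}\right) + 15190 = \left(\frac{507}{1081} - \frac{16528}{4892932}\right) + 15190 = \left(\frac{507}{1081} - \frac{4132}{1223233}\right) + 15190 = \frac{615712439}{1322314873} + 15190 = \frac{20086578633309}{1322314873}$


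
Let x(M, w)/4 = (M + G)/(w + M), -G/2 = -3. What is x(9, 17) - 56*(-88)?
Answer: 64094/13 ≈ 4930.3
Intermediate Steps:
G = 6 (G = -2*(-3) = 6)
x(M, w) = 4*(6 + M)/(M + w) (x(M, w) = 4*((M + 6)/(w + M)) = 4*((6 + M)/(M + w)) = 4*(6 + M)/(M + w))
x(9, 17) - 56*(-88) = 4*(6 + 9)/(9 + 17) - 56*(-88) = 4*15/26 + 4928 = 4*(1/26)*15 + 4928 = 30/13 + 4928 = 64094/13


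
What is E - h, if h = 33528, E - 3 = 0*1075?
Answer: -33525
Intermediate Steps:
E = 3 (E = 3 + 0*1075 = 3 + 0 = 3)
E - h = 3 - 1*33528 = 3 - 33528 = -33525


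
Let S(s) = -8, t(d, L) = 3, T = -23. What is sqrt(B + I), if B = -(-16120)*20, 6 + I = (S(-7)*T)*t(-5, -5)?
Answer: sqrt(322946) ≈ 568.28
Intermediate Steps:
I = 546 (I = -6 - 8*(-23)*3 = -6 + 184*3 = -6 + 552 = 546)
B = 322400 (B = -20*(-16120) = 322400)
sqrt(B + I) = sqrt(322400 + 546) = sqrt(322946)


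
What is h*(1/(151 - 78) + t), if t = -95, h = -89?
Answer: 617126/73 ≈ 8453.8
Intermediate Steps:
h*(1/(151 - 78) + t) = -89*(1/(151 - 78) - 95) = -89*(1/73 - 95) = -89*(-6934/73) = 617126/73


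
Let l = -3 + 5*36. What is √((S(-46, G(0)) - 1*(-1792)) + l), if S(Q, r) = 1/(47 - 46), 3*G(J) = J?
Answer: √1970 ≈ 44.385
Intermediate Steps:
G(J) = J/3
S(Q, r) = 1 (S(Q, r) = 1/1 = 1)
l = 177 (l = -3 + 180 = 177)
√((S(-46, G(0)) - 1*(-1792)) + l) = √((1 - 1*(-1792)) + 177) = √((1 + 1792) + 177) = √(1793 + 177) = √1970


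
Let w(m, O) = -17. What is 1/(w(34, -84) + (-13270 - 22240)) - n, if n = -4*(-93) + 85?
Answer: -16235840/35527 ≈ -457.00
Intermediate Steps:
n = 457 (n = 372 + 85 = 457)
1/(w(34, -84) + (-13270 - 22240)) - n = 1/(-17 + (-13270 - 22240)) - 1*457 = 1/(-17 - 35510) - 457 = 1/(-35527) - 457 = -1/35527 - 457 = -16235840/35527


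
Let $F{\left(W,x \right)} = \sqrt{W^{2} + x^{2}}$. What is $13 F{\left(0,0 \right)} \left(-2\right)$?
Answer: $0$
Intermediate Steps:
$13 F{\left(0,0 \right)} \left(-2\right) = 13 \sqrt{0^{2} + 0^{2}} \left(-2\right) = 13 \sqrt{0 + 0} \left(-2\right) = 13 \sqrt{0} \left(-2\right) = 13 \cdot 0 \left(-2\right) = 0 \left(-2\right) = 0$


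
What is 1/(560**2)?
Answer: 1/313600 ≈ 3.1888e-6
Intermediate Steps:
1/(560**2) = 1/313600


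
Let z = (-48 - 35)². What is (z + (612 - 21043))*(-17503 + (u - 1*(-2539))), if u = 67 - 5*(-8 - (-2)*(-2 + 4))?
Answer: 201464334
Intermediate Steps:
u = 87 (u = 67 - 5*(-8 - (-2)*2) = 67 - 5*(-8 - 1*(-4)) = 67 - 5*(-8 + 4) = 67 - 5*(-4) = 67 + 20 = 87)
z = 6889 (z = (-83)² = 6889)
(z + (612 - 21043))*(-17503 + (u - 1*(-2539))) = (6889 + (612 - 21043))*(-17503 + (87 - 1*(-2539))) = (6889 - 20431)*(-17503 + (87 + 2539)) = -13542*(-17503 + 2626) = -13542*(-14877) = 201464334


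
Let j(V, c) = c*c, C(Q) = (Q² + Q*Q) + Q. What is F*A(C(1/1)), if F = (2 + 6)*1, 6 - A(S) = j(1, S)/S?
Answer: 24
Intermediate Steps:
C(Q) = Q + 2*Q² (C(Q) = (Q² + Q²) + Q = 2*Q² + Q = Q + 2*Q²)
j(V, c) = c²
A(S) = 6 - S (A(S) = 6 - S²/S = 6 - S)
F = 8 (F = 8*1 = 8)
F*A(C(1/1)) = 8*(6 - (1 + 2/1)/1) = 8*(6 - (1 + 2*1)) = 8*(6 - (1 + 2)) = 8*(6 - 3) = 8*3 = 24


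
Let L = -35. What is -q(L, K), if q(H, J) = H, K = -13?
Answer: 35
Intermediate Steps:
-q(L, K) = -1*(-35) = 35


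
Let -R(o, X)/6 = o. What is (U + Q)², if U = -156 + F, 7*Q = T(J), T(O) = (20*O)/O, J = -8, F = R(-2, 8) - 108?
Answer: 3041536/49 ≈ 62072.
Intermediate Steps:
R(o, X) = -6*o
F = -96 (F = -6*(-2) - 108 = 12 - 108 = -96)
T(O) = 20
Q = 20/7 (Q = (⅐)*20 = 20/7 ≈ 2.8571)
U = -252 (U = -156 - 96 = -252)
(U + Q)² = (-252 + 20/7)² = (-1744/7)² = 3041536/49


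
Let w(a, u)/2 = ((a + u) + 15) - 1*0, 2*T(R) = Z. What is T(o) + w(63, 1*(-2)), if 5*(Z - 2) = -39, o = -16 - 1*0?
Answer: 1491/10 ≈ 149.10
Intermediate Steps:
o = -16 (o = -16 + 0 = -16)
Z = -29/5 (Z = 2 + (⅕)*(-39) = 2 - 39/5 = -29/5 ≈ -5.8000)
T(R) = -29/10 (T(R) = (½)*(-29/5) = -29/10)
w(a, u) = 30 + 2*a + 2*u (w(a, u) = 2*(((a + u) + 15) - 1*0) = 2*((15 + a + u) + 0) = 2*(15 + a + u) = 30 + 2*a + 2*u)
T(o) + w(63, 1*(-2)) = -29/10 + (30 + 2*63 + 2*(1*(-2))) = -29/10 + (30 + 126 + 2*(-2)) = -29/10 + (30 + 126 - 4) = -29/10 + 152 = 1491/10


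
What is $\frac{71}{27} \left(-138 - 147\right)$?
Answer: $- \frac{6745}{9} \approx -749.44$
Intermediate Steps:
$\frac{71}{27} \left(-138 - 147\right) = 71 \cdot \frac{1}{27} \left(-285\right) = \frac{71}{27} \left(-285\right) = - \frac{6745}{9}$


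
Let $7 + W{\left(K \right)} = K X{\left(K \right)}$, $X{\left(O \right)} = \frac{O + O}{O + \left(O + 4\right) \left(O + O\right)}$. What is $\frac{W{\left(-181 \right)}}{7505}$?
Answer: $- \frac{111}{139435} \approx -0.00079607$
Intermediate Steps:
$X{\left(O \right)} = \frac{2 O}{O + 2 O \left(4 + O\right)}$ ($X{\left(O \right)} = \frac{2 O}{O + \left(4 + O\right) 2 O} = \frac{2 O}{O + 2 O \left(4 + O\right)}$)
$W{\left(K \right)} = -7 + \frac{2 K}{9 + 2 K}$ ($W{\left(K \right)} = -7 + K \frac{2}{9 + 2 K} = -7 + \frac{2 K}{9 + 2 K}$)
$\frac{W{\left(-181 \right)}}{7505} = \frac{3 \frac{1}{9 + 2 \left(-181\right)} \left(-21 - -724\right)}{7505} = \frac{3 \left(-21 + 724\right)}{9 - 362} \cdot \frac{1}{7505} = 3 \frac{1}{-353} \cdot 703 \cdot \frac{1}{7505} = 3 \left(- \frac{1}{353}\right) 703 \cdot \frac{1}{7505} = \left(- \frac{2109}{353}\right) \frac{1}{7505} = - \frac{111}{139435}$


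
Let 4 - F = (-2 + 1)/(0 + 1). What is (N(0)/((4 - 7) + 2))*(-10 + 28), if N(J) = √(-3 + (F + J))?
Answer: -18*√2 ≈ -25.456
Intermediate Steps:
F = 5 (F = 4 - (-2 + 1)/(0 + 1) = 4 - (-1)/1 = 4 - (-1) = 4 - 1*(-1) = 4 + 1 = 5)
N(J) = √(2 + J) (N(J) = √(-3 + (5 + J)) = √(2 + J))
(N(0)/((4 - 7) + 2))*(-10 + 28) = (√(2 + 0)/((4 - 7) + 2))*(-10 + 28) = (√2/(-3 + 2))*18 = (√2/(-1))*18 = (√2*(-1))*18 = -√2*18 = -18*√2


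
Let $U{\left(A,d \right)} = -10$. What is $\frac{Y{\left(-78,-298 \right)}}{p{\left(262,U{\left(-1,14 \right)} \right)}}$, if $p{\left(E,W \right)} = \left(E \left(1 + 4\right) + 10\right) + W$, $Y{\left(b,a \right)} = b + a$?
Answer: $- \frac{188}{655} \approx -0.28702$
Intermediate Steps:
$Y{\left(b,a \right)} = a + b$
$p{\left(E,W \right)} = 10 + W + 5 E$ ($p{\left(E,W \right)} = \left(E 5 + 10\right) + W = \left(5 E + 10\right) + W = \left(10 + 5 E\right) + W = 10 + W + 5 E$)
$\frac{Y{\left(-78,-298 \right)}}{p{\left(262,U{\left(-1,14 \right)} \right)}} = \frac{-298 - 78}{10 - 10 + 5 \cdot 262} = - \frac{376}{10 - 10 + 1310} = - \frac{376}{1310} = \left(-376\right) \frac{1}{1310} = - \frac{188}{655}$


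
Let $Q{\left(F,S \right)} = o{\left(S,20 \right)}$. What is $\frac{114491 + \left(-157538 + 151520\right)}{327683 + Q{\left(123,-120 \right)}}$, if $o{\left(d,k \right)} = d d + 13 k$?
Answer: $\frac{108473}{342343} \approx 0.31685$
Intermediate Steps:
$o{\left(d,k \right)} = d^{2} + 13 k$
$Q{\left(F,S \right)} = 260 + S^{2}$ ($Q{\left(F,S \right)} = S^{2} + 13 \cdot 20 = S^{2} + 260 = 260 + S^{2}$)
$\frac{114491 + \left(-157538 + 151520\right)}{327683 + Q{\left(123,-120 \right)}} = \frac{114491 + \left(-157538 + 151520\right)}{327683 + \left(260 + \left(-120\right)^{2}\right)} = \frac{114491 - 6018}{327683 + \left(260 + 14400\right)} = \frac{108473}{327683 + 14660} = \frac{108473}{342343}$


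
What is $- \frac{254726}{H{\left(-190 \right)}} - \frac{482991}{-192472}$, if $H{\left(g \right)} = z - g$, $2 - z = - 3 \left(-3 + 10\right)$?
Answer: $- \frac{48924745589}{40996536} \approx -1193.4$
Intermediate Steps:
$z = 23$ ($z = 2 - - 3 \left(-3 + 10\right) = 2 - \left(-3\right) 7 = 2 - -21 = 2 + 21 = 23$)
$H{\left(g \right)} = 23 - g$
$- \frac{254726}{H{\left(-190 \right)}} - \frac{482991}{-192472} = - \frac{254726}{23 - -190} - \frac{482991}{-192472} = - \frac{254726}{23 + 190} - - \frac{482991}{192472} = - \frac{254726}{213} + \frac{482991}{192472} = - \frac{48924745589}{40996536}$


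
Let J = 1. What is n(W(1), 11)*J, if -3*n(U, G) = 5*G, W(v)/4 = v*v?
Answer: -55/3 ≈ -18.333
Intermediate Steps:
W(v) = 4*v² (W(v) = 4*(v*v) = 4*v²)
n(U, G) = -5*G/3
n(W(1), 11)*J = -5/3*11*1 = -55/3*1 = -55/3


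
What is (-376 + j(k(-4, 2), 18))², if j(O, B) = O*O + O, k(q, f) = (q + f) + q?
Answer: 119716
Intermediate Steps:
k(q, f) = f + 2*q (k(q, f) = (f + q) + q = f + 2*q)
j(O, B) = O + O² (j(O, B) = O² + O = O + O²)
(-376 + j(k(-4, 2), 18))² = (-376 + (2 + 2*(-4))*(1 + (2 + 2*(-4))))² = (-376 + (2 - 8)*(1 + (2 - 8)))² = (-376 - 6*(1 - 6))² = (-376 - 6*(-5))² = (-376 + 30)² = (-346)² = 119716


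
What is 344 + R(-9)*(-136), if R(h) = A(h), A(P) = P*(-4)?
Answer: -4552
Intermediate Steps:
A(P) = -4*P
R(h) = -4*h
344 + R(-9)*(-136) = 344 - 4*(-9)*(-136) = 344 + 36*(-136) = 344 - 4896 = -4552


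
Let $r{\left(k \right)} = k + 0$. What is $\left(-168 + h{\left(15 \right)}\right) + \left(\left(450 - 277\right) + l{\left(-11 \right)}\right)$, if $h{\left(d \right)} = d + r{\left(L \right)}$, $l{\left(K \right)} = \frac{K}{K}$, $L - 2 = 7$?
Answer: $30$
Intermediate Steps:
$L = 9$ ($L = 2 + 7 = 9$)
$l{\left(K \right)} = 1$
$r{\left(k \right)} = k$
$h{\left(d \right)} = 9 + d$ ($h{\left(d \right)} = d + 9 = 9 + d$)
$\left(-168 + h{\left(15 \right)}\right) + \left(\left(450 - 277\right) + l{\left(-11 \right)}\right) = \left(-168 + \left(9 + 15\right)\right) + \left(\left(450 - 277\right) + 1\right) = \left(-168 + 24\right) + \left(173 + 1\right) = -144 + 174 = 30$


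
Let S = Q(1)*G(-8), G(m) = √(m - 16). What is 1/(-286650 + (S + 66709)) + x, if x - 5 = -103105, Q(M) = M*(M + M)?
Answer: -4987363893008641/48374043577 - 4*I*√6/48374043577 ≈ -1.031e+5 - 2.0255e-10*I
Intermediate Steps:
Q(M) = 2*M² (Q(M) = M*(2*M) = 2*M²)
x = -103100 (x = 5 - 103105 = -103100)
G(m) = √(-16 + m)
S = 4*I*√6 (S = (2*1²)*√(-16 - 8) = (2*1)*√(-24) = 2*(2*I*√6) = 4*I*√6 ≈ 9.798*I)
1/(-286650 + (S + 66709)) + x = 1/(-286650 + (4*I*√6 + 66709)) - 103100 = 1/(-286650 + (66709 + 4*I*√6)) - 103100 = 1/(-219941 + 4*I*√6) - 103100 = -103100 + 1/(-219941 + 4*I*√6)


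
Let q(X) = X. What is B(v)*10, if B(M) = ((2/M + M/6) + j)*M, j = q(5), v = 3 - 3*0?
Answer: 185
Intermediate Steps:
v = 3 (v = 3 + 0 = 3)
j = 5
B(M) = M*(5 + 2/M + M/6) (B(M) = ((2/M + M/6) + 5)*M = (5 + 2/M + M/6)*M = M*(5 + 2/M + M/6))
B(v)*10 = (2 + 5*3 + (1/6)*3**2)*10 = (2 + 15 + (1/6)*9)*10 = (2 + 15 + 3/2)*10 = (37/2)*10 = 185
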